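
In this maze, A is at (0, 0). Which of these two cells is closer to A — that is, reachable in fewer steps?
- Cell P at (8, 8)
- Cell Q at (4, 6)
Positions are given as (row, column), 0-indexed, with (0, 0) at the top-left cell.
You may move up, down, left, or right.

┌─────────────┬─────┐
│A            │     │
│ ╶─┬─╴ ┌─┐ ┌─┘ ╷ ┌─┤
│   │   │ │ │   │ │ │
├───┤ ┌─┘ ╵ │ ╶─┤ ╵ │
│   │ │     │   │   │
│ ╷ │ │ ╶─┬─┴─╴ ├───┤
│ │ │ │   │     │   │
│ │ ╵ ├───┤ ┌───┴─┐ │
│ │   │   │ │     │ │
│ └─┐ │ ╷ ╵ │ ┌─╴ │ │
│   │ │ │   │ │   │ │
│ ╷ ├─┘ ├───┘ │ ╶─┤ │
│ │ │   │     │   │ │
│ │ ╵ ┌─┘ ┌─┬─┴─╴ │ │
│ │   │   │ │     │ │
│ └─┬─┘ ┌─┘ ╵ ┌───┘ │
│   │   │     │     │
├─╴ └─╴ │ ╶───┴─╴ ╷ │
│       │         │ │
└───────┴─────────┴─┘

Shortest path A → P at (8, 8): 48 steps
Shortest path A → Q at (4, 6): 30 steps

Q is closer (30 steps vs 48 steps).

Path to P:

┌─────────────┬─────┐
│A → → ↓      │     │
│ ╶─┬─╴ ┌─┐ ┌─┘ ╷ ┌─┤
│   │↓ ↲│ │ │   │ │ │
├───┤ ┌─┘ ╵ │ ╶─┤ ╵ │
│↓ ↰│↓│     │   │   │
│ ╷ │ │ ╶─┬─┴─╴ ├───┤
│↓│↑│↓│   │     │   │
│ │ ╵ ├───┤ ┌───┴─┐ │
│↓│↑ ↲│   │ │↱ → ↓│ │
│ └─┐ │ ╷ ╵ │ ┌─╴ │ │
│↓  │ │ │   │↑│↓ ↲│ │
│ ╷ ├─┘ ├───┘ │ ╶─┤ │
│↓│ │   │↱ → ↑│↳ ↓│ │
│ │ ╵ ┌─┘ ┌─┬─┴─╴ │ │
│↓│   │↱ ↑│ │↓ ← ↲│ │
│ └─┬─┘ ┌─┘ ╵ ┌───┘ │
│↳ ↓│  ↑│↓ ← ↲│  P  │
├─╴ └─╴ │ ╶───┴─╴ ╷ │
│  ↳ → ↑│↳ → → → ↑│ │
└───────┴─────────┴─┘

Path to Q:

┌─────────────┬─────┐
│A → → ↓      │     │
│ ╶─┬─╴ ┌─┐ ┌─┘ ╷ ┌─┤
│   │↓ ↲│ │ │   │ │ │
├───┤ ┌─┘ ╵ │ ╶─┤ ╵ │
│↓ ↰│↓│     │   │   │
│ ╷ │ │ ╶─┬─┴─╴ ├───┤
│↓│↑│↓│   │     │   │
│ │ ╵ ├───┤ ┌───┴─┐ │
│↓│↑ ↲│   │ │Q    │ │
│ └─┐ │ ╷ ╵ │ ┌─╴ │ │
│↓  │ │ │   │↑│   │ │
│ ╷ ├─┘ ├───┘ │ ╶─┤ │
│↓│ │   │↱ → ↑│   │ │
│ │ ╵ ┌─┘ ┌─┬─┴─╴ │ │
│↓│   │↱ ↑│ │     │ │
│ └─┬─┘ ┌─┘ ╵ ┌───┘ │
│↳ ↓│  ↑│     │     │
├─╴ └─╴ │ ╶───┴─╴ ╷ │
│  ↳ → ↑│         │ │
└───────┴─────────┴─┘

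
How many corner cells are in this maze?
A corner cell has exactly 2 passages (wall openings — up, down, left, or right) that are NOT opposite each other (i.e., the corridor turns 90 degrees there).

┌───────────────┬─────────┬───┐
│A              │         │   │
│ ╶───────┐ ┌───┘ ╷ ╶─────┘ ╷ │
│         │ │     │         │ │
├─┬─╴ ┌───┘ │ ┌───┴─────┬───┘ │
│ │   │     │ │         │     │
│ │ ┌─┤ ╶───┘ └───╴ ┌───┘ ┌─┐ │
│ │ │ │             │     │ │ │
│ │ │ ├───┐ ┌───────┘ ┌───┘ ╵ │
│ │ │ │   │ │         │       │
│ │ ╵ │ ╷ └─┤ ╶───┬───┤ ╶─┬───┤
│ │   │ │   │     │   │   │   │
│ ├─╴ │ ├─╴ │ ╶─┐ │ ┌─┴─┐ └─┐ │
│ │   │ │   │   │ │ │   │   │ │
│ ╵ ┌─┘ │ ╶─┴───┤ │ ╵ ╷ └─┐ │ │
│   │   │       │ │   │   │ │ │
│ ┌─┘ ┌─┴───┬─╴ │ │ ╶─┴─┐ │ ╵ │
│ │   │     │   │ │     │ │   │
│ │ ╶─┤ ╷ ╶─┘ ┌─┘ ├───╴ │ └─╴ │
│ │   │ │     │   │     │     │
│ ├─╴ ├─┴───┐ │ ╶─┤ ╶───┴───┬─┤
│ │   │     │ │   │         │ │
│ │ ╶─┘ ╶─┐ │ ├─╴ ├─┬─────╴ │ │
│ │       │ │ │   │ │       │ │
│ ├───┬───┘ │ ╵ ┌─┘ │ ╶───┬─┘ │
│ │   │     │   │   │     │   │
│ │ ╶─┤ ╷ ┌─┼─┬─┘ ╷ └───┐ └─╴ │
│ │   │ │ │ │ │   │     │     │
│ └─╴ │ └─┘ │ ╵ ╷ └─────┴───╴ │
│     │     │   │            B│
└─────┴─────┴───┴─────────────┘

Counting corner cells (2 non-opposite passages):
Total corners: 100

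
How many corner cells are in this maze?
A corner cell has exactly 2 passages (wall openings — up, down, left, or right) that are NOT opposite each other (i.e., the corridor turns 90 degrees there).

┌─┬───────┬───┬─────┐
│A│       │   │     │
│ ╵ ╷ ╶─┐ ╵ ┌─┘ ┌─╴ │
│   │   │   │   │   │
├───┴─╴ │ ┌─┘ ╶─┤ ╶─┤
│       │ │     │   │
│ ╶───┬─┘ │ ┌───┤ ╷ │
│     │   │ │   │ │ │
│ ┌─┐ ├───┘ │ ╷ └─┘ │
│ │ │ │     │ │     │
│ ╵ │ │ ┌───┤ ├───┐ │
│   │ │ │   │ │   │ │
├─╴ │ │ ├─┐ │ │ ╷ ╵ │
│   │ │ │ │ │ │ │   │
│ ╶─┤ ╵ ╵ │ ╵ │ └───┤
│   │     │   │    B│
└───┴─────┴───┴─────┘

Counting corner cells (2 non-opposite passages):
Total corners: 39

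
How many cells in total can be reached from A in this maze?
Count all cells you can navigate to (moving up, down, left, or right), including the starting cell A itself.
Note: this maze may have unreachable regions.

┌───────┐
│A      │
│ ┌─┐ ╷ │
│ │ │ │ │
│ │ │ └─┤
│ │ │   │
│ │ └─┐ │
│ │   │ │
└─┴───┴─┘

Using BFS/flood-fill to find all reachable cells from A:
Maze size: 4 × 4 = 16 total cells
4 cell(s) are walled off and cannot be reached from A.
Reachable cells: 12

Reachable region (· marks reachable cells):

┌───────┐
│A · · ·│
│ ┌─┐ ╷ │
│·│ │·│·│
│ │ │ └─┤
│·│ │· ·│
│ │ └─┐ │
│·│   │·│
└─┴───┴─┘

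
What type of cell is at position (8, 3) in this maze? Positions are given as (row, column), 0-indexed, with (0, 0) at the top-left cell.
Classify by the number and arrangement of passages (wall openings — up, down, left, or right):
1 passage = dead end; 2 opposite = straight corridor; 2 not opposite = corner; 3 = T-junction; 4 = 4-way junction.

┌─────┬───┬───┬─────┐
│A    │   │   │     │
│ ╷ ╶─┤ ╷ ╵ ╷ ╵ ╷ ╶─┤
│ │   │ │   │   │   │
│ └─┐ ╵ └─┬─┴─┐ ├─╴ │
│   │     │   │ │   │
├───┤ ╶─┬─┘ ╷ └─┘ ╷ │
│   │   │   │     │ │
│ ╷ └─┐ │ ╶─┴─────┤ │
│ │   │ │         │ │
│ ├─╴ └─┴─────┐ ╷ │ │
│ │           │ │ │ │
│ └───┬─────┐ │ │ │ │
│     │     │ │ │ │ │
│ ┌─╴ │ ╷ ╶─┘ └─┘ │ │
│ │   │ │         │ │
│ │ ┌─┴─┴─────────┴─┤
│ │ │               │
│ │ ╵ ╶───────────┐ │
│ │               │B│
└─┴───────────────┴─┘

Checking cell at (8, 3):
Number of passages: 2
Cell type: straight corridor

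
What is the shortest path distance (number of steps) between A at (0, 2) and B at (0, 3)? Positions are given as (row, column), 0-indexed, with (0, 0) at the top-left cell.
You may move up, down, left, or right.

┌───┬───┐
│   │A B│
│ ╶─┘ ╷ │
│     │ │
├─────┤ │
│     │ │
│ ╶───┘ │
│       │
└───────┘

Finding path from (0, 2) to (0, 3):
Path: (0,2) → (0,3)
Distance: 1 steps

Solution:

┌───┬───┐
│   │A B│
│ ╶─┘ ╷ │
│     │ │
├─────┤ │
│     │ │
│ ╶───┘ │
│       │
└───────┘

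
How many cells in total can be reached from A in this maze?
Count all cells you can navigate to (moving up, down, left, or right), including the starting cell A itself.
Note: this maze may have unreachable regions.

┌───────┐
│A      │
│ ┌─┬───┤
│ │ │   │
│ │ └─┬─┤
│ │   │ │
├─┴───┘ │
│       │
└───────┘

Using BFS/flood-fill to find all reachable cells from A:
Maze size: 4 × 4 = 16 total cells
10 cell(s) are walled off and cannot be reached from A.
Reachable cells: 6

Reachable region (· marks reachable cells):

┌───────┐
│A · · ·│
│ ┌─┬───┤
│·│ │   │
│ │ └─┬─┤
│·│   │ │
├─┴───┘ │
│       │
└───────┘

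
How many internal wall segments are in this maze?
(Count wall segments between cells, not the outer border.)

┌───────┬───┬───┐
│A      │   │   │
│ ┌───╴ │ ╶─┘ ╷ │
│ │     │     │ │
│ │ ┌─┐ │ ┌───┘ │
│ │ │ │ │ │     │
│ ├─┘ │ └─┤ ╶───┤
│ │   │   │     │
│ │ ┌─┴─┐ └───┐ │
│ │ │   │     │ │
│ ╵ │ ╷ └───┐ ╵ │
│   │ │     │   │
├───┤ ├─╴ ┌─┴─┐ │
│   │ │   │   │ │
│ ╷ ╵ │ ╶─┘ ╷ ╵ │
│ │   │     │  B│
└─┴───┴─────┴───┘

Counting internal wall segments:
Total internal walls: 49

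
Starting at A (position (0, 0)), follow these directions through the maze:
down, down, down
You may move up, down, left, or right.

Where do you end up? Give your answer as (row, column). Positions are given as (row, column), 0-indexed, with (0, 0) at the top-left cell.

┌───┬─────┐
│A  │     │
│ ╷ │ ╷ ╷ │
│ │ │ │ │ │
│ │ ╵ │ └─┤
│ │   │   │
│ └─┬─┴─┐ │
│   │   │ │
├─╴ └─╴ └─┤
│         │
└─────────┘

Following directions step by step:
Start: (0, 0)
  down: (0, 0) → (1, 0)
  down: (1, 0) → (2, 0)
  down: (2, 0) → (3, 0)
Final position: (3, 0)

Path taken:

┌───┬─────┐
│A  │     │
│ ╷ │ ╷ ╷ │
│↓│ │ │ │ │
│ │ ╵ │ └─┤
│↓│   │   │
│ └─┬─┴─┐ │
│B  │   │ │
├─╴ └─╴ └─┤
│         │
└─────────┘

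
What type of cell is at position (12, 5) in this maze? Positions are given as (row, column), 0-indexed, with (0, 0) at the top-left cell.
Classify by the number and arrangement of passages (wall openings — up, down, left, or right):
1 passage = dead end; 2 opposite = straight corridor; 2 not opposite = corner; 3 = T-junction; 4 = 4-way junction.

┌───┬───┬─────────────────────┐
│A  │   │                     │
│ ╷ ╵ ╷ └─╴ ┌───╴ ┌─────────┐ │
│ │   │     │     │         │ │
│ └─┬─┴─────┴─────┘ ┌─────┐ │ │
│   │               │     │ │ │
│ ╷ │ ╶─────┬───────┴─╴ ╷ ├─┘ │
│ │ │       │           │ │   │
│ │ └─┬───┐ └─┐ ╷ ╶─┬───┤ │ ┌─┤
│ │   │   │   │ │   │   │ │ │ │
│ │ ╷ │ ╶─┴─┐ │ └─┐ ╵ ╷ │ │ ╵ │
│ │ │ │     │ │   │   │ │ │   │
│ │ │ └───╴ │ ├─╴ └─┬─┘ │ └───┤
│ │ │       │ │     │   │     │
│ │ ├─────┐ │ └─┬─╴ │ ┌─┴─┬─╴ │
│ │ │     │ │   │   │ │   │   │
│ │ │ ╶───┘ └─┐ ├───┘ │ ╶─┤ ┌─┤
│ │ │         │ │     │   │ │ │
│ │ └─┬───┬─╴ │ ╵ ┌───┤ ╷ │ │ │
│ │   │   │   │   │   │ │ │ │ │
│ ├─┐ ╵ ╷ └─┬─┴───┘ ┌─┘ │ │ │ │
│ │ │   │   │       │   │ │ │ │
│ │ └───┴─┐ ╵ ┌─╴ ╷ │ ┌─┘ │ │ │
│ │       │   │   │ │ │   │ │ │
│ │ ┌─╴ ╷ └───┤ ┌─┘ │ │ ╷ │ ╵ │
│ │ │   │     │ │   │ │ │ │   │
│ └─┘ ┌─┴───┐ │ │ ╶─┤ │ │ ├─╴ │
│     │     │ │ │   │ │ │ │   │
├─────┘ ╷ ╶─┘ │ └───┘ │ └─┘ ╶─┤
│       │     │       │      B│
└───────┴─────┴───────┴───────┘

Checking cell at (12, 5):
Number of passages: 2
Cell type: straight corridor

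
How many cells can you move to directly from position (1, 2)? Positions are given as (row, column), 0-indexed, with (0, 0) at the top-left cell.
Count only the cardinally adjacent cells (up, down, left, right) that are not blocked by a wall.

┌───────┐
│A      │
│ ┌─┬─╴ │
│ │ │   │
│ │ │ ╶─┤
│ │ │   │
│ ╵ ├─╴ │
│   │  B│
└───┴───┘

Checking passable neighbors of (1, 2):
Neighbors: (2, 2), (1, 3)
Count: 2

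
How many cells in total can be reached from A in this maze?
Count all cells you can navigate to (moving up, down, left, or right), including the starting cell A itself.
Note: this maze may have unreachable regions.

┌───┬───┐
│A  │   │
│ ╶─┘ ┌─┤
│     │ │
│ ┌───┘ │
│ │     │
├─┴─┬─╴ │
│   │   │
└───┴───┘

Using BFS/flood-fill to find all reachable cells from A:
Maze size: 4 × 4 = 16 total cells
8 cell(s) are walled off and cannot be reached from A.
Reachable cells: 8

Reachable region (· marks reachable cells):

┌───┬───┐
│A ·│· ·│
│ ╶─┘ ┌─┤
│· · ·│ │
│ ┌───┘ │
│·│     │
├─┴─┬─╴ │
│   │   │
└───┴───┘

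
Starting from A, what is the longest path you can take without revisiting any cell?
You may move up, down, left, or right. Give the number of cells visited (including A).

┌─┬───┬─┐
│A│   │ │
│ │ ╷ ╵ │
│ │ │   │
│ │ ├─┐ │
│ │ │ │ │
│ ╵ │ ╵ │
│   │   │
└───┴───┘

Finding longest simple path using DFS:
Start: (0, 0)
Longest path visits 15 cells
Path: A → down → down → down → right → up → up → up → right → down → right → down → down → left → up

Solution:

┌─┬───┬─┐
│A│↱ ↓│ │
│ │ ╷ ╵ │
│↓│↑│↳ ↓│
│ │ ├─┐ │
│↓│↑│B│↓│
│ ╵ │ ╵ │
│↳ ↑│↑ ↲│
└───┴───┘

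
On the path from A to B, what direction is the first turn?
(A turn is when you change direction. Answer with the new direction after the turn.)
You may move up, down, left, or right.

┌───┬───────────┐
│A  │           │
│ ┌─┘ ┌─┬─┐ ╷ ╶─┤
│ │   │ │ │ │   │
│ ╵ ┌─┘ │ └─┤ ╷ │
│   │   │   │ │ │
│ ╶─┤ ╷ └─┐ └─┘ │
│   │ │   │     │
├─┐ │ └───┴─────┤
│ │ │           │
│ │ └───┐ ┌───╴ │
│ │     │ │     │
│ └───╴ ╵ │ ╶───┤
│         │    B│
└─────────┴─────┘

Directions: down, down, down, right, down, down, right, right, down, right, up, up, right, right, right, down, left, left, down, right, right
First turn direction: right

Solution:

┌───┬───────────┐
│A  │           │
│ ┌─┘ ┌─┬─┐ ╷ ╶─┤
│↓│   │ │ │ │   │
│ ╵ ┌─┘ │ └─┤ ╷ │
│↓  │   │   │ │ │
│ ╶─┤ ╷ └─┐ └─┘ │
│↳ ↓│ │   │     │
├─┐ │ └───┴─────┤
│ │↓│    ↱ → → ↓│
│ │ └───┐ ┌───╴ │
│ │↳ → ↓│↑│↓ ← ↲│
│ └───╴ ╵ │ ╶───┤
│      ↳ ↑│↳ → B│
└─────────┴─────┘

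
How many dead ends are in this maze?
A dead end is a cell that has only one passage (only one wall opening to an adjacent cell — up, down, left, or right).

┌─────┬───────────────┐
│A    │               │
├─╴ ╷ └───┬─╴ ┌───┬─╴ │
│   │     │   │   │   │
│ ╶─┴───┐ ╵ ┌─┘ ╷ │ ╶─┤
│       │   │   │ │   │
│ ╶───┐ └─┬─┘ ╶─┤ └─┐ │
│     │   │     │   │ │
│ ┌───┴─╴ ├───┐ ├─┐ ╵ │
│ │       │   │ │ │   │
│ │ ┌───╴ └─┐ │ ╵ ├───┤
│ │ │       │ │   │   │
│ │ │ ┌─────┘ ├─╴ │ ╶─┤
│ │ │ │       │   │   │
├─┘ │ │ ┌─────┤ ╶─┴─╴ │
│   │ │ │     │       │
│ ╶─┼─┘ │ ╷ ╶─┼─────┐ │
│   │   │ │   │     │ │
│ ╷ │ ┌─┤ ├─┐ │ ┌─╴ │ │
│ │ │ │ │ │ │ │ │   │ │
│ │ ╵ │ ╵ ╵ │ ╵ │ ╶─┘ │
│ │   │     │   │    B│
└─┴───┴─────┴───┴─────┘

Checking each cell for number of passages:

Dead ends found at positions:
  (0, 0)
  (0, 3)
  (3, 2)
  (3, 5)
  (4, 5)
  (4, 8)
  (5, 5)
  (5, 10)
  (6, 0)
  (7, 2)
  (7, 6)
  (9, 3)
  (9, 5)
  (10, 0)
Total dead ends: 14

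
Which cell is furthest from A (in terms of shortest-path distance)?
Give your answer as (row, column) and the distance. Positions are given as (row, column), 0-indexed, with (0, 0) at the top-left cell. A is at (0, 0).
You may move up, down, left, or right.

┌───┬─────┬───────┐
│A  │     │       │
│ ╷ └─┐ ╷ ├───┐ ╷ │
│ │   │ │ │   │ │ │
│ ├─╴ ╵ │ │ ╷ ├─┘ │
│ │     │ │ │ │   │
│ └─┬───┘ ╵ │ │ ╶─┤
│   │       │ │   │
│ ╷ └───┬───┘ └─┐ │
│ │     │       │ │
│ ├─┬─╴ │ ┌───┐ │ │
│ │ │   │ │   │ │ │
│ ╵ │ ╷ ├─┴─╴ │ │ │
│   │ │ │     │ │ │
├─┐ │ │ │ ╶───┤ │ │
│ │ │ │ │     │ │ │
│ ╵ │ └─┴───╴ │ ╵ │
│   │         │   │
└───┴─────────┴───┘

Computing BFS distances from A to all cells:
Furthest cell: (0, 5)
Distance: 37 steps

Path from A to the furthest cell:

┌───┬─────┬───────┐
│A ↓│  ↱ ↓│B ← ← ↰│
│ ╷ └─┐ ╷ ├───┐ ╷ │
│ │↳ ↓│↑│↓│↱ ↓│ │↑│
│ ├─╴ ╵ │ │ ╷ ├─┘ │
│ │  ↳ ↑│↓│↑│↓│↱ ↑│
│ └─┬───┘ ╵ │ │ ╶─┤
│   │    ↳ ↑│↓│↑ ↰│
│ ╷ └───┬───┘ └─┐ │
│ │     │    ↳ ↓│↑│
│ ├─┬─╴ │ ┌───┐ │ │
│ │ │   │ │   │↓│↑│
│ ╵ │ ╷ ├─┴─╴ │ │ │
│   │ │ │     │↓│↑│
├─┐ │ │ │ ╶───┤ │ │
│ │ │ │ │     │↓│↑│
│ ╵ │ └─┴───╴ │ ╵ │
│   │         │↳ ↑│
└───┴─────────┴───┘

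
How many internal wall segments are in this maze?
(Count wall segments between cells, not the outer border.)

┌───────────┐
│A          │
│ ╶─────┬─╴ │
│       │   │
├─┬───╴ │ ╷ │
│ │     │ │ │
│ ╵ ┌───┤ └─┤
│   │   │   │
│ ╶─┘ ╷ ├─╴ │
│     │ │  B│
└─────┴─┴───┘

Counting internal wall segments:
Total internal walls: 20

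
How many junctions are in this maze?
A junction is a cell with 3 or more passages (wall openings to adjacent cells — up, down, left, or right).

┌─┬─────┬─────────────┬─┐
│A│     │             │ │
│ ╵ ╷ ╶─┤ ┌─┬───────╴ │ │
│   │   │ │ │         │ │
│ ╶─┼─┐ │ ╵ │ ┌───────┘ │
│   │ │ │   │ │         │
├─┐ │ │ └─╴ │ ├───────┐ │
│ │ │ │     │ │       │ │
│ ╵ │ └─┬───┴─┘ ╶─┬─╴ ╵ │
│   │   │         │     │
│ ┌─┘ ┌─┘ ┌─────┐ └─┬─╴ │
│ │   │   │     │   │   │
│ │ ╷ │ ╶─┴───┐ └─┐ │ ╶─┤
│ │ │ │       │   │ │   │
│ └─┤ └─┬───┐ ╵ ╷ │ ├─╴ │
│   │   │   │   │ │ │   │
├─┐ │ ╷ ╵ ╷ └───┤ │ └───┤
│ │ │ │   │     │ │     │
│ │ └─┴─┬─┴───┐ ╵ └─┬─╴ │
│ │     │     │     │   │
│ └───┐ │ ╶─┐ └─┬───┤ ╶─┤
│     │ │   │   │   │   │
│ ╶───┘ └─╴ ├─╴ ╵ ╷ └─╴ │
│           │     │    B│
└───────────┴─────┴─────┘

Checking each cell for number of passages:

Junctions found (3+ passages):
  (0, 2): 3 passages
  (1, 0): 3 passages
  (2, 5): 3 passages
  (2, 11): 3 passages
  (4, 0): 3 passages
  (4, 2): 3 passages
  (4, 7): 3 passages
  (4, 10): 3 passages
  (4, 11): 3 passages
  (5, 2): 3 passages
  (6, 7): 3 passages
  (7, 2): 3 passages
  (9, 8): 3 passages
  (10, 0): 3 passages
  (11, 3): 3 passages
  (11, 7): 3 passages
Total junctions: 16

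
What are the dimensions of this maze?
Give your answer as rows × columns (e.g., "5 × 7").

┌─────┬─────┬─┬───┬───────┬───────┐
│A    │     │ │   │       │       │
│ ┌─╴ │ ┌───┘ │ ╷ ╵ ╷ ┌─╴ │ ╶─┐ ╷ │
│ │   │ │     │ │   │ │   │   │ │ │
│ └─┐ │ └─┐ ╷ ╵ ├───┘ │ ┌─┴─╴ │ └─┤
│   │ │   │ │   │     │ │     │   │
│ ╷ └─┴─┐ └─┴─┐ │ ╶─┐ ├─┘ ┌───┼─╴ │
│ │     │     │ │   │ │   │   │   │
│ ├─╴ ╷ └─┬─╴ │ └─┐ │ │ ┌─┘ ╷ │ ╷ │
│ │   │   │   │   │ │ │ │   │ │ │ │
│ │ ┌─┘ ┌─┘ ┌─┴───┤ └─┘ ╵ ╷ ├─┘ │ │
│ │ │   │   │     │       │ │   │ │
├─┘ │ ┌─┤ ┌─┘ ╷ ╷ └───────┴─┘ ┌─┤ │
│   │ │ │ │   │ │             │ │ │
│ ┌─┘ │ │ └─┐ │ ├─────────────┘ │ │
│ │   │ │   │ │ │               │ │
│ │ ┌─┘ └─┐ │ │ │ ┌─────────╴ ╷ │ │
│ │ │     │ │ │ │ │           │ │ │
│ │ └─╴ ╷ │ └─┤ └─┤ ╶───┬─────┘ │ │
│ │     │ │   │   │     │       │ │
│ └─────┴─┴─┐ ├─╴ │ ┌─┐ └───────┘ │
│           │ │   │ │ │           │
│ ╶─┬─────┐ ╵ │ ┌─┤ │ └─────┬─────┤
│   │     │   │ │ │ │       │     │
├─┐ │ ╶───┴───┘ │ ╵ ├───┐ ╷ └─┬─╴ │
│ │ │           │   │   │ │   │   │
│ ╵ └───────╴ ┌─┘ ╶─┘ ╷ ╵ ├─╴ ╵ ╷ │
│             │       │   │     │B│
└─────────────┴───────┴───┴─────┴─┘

Counting the maze dimensions:
Rows (vertical): 14
Columns (horizontal): 17
Dimensions: 14 × 17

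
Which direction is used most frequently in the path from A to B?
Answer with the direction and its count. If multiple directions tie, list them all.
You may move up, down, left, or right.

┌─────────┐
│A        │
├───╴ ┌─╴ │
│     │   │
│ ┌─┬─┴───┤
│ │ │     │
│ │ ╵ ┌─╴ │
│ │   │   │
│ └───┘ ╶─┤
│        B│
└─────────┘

Directions: right, right, down, left, left, down, down, down, right, right, right, right
Counts: {'right': 6, 'down': 4, 'left': 2}
Most common: right (6 times)

Solution:

┌─────────┐
│A → ↓    │
├───╴ ┌─╴ │
│↓ ← ↲│   │
│ ┌─┬─┴───┤
│↓│ │     │
│ │ ╵ ┌─╴ │
│↓│   │   │
│ └───┘ ╶─┤
│↳ → → → B│
└─────────┘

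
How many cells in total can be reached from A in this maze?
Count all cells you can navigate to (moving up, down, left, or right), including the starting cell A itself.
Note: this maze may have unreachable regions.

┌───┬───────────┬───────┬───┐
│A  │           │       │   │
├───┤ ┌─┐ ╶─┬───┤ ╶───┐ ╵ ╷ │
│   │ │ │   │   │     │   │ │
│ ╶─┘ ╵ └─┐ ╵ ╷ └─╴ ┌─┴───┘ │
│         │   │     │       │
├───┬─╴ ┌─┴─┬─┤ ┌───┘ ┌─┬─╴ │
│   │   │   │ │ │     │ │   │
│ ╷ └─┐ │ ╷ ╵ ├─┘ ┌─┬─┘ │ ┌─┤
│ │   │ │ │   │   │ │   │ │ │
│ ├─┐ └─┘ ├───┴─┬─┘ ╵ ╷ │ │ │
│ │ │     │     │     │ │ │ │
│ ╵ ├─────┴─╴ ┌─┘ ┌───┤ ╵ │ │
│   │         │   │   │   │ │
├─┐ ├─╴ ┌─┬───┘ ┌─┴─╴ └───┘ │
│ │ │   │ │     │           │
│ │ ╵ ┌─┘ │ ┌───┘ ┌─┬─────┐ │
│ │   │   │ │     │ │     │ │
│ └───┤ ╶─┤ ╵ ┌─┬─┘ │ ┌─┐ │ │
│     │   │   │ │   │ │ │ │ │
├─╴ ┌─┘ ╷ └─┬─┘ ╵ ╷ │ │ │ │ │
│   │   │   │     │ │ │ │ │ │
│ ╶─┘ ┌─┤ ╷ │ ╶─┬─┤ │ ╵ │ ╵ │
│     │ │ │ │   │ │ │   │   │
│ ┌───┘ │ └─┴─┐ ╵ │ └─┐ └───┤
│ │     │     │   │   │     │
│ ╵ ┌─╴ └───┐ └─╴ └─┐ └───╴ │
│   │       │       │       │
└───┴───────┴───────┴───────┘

Using BFS/flood-fill to find all reachable cells from A:
Maze size: 14 × 14 = 196 total cells
194 cell(s) are walled off and cannot be reached from A.
Reachable cells: 2

Reachable region (· marks reachable cells):

┌───┬───────────┬───────┬───┐
│A ·│           │       │   │
├───┤ ┌─┐ ╶─┬───┤ ╶───┐ ╵ ╷ │
│   │ │ │   │   │     │   │ │
│ ╶─┘ ╵ └─┐ ╵ ╷ └─╴ ┌─┴───┘ │
│         │   │     │       │
├───┬─╴ ┌─┴─┬─┤ ┌───┘ ┌─┬─╴ │
│   │   │   │ │ │     │ │   │
│ ╷ └─┐ │ ╷ ╵ ├─┘ ┌─┬─┘ │ ┌─┤
│ │   │ │ │   │   │ │   │ │ │
│ ├─┐ └─┘ ├───┴─┬─┘ ╵ ╷ │ │ │
│ │ │     │     │     │ │ │ │
│ ╵ ├─────┴─╴ ┌─┘ ┌───┤ ╵ │ │
│   │         │   │   │   │ │
├─┐ ├─╴ ┌─┬───┘ ┌─┴─╴ └───┘ │
│ │ │   │ │     │           │
│ │ ╵ ┌─┘ │ ┌───┘ ┌─┬─────┐ │
│ │   │   │ │     │ │     │ │
│ └───┤ ╶─┤ ╵ ┌─┬─┘ │ ┌─┐ │ │
│     │   │   │ │   │ │ │ │ │
├─╴ ┌─┘ ╷ └─┬─┘ ╵ ╷ │ │ │ │ │
│   │   │   │     │ │ │ │ │ │
│ ╶─┘ ┌─┤ ╷ │ ╶─┬─┤ │ ╵ │ ╵ │
│     │ │ │ │   │ │ │   │   │
│ ┌───┘ │ └─┴─┐ ╵ │ └─┐ └───┤
│ │     │     │   │   │     │
│ ╵ ┌─╴ └───┐ └─╴ └─┐ └───╴ │
│   │       │       │       │
└───┴───────┴───────┴───────┘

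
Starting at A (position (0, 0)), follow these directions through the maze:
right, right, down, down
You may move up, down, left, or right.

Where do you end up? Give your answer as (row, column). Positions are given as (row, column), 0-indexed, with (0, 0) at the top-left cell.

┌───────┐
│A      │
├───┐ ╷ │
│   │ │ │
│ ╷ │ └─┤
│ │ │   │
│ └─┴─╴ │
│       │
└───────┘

Following directions step by step:
Start: (0, 0)
  right: (0, 0) → (0, 1)
  right: (0, 1) → (0, 2)
  down: (0, 2) → (1, 2)
  down: (1, 2) → (2, 2)
Final position: (2, 2)

Path taken:

┌───────┐
│A → ↓  │
├───┐ ╷ │
│   │↓│ │
│ ╷ │ └─┤
│ │ │B  │
│ └─┴─╴ │
│       │
└───────┘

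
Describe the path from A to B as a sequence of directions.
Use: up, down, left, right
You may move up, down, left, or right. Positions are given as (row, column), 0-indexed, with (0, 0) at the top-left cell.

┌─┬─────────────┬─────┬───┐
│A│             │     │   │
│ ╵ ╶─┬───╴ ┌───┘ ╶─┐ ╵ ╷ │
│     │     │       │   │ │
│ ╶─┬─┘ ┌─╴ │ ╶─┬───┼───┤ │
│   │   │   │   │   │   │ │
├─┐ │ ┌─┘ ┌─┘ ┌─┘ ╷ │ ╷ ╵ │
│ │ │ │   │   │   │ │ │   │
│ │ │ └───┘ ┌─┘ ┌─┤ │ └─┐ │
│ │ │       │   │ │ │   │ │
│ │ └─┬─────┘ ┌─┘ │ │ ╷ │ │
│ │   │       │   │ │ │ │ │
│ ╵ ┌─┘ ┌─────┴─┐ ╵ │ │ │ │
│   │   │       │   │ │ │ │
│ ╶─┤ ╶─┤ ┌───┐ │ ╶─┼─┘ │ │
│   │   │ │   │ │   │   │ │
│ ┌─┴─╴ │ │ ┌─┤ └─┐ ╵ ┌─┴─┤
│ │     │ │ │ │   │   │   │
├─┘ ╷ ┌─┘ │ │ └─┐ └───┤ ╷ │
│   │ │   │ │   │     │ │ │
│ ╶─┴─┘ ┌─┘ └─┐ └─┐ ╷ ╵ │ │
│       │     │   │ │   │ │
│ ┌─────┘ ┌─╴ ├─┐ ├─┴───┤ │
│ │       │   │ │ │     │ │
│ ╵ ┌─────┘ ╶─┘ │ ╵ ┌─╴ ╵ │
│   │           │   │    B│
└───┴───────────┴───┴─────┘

Finding the path and converting it to directions:
Path through cells: (0,0) → (1,0) → (1,1) → (0,1) → (0,2) → (0,3) → (0,4) → (0,5) → (1,5) → (1,4) → (1,3) → (2,3) → (2,2) → (3,2) → (4,2) → (4,3) → (4,4) → (4,5) → (3,5) → (3,6) → (2,6) → (1,6) → (1,7) → (1,8) → (0,8) → (0,9) → (0,10) → (1,10) → (1,11) → (0,11) → (0,12) → (1,12) → (2,12) → (3,12) → (3,11) → (2,11) → (2,10) → (3,10) → (4,10) → (4,11) → (5,11) → (6,11) → (7,11) → (7,10) → (8,10) → (8,9) → (7,9) → (7,8) → (6,8) → (6,9) → (5,9) → (4,9) → (3,9) → (2,9) → (2,8) → (3,8) → (3,7) → (4,7) → (4,6) → (5,6) → (5,5) → (5,4) → (5,3) → (6,3) → (6,2) → (7,2) → (7,3) → (8,3) → (8,2) → (8,1) → (9,1) → (9,0) → (10,0) → (10,1) → (10,2) → (10,3) → (9,3) → (9,4) → (8,4) → (7,4) → (6,4) → (6,5) → (6,6) → (6,7) → (7,7) → (8,7) → (8,8) → (9,8) → (9,9) → (9,10) → (10,10) → (10,11) → (9,11) → (8,11) → (8,12) → (9,12) → (10,12) → (11,12) → (12,12)
Directions: down, right, up, right, right, right, right, down, left, left, down, left, down, down, right, right, right, up, right, up, up, right, right, up, right, right, down, right, up, right, down, down, down, left, up, left, down, down, right, down, down, down, left, down, left, up, left, up, right, up, up, up, up, left, down, left, down, left, down, left, left, left, down, left, down, right, down, left, left, down, left, down, right, right, right, up, right, up, up, up, right, right, right, down, down, right, down, right, right, down, right, up, up, right, down, down, down, down

Solution:

┌─┬─────────────┬─────┬───┐
│A│↱ → → → ↓    │↱ → ↓│↱ ↓│
│ ╵ ╶─┬───╴ ┌───┘ ╶─┐ ╵ ╷ │
│↳ ↑  │↓ ← ↲│↱ → ↑  │↳ ↑│↓│
│ ╶─┬─┘ ┌─╴ │ ╶─┬───┼───┤ │
│   │↓ ↲│   │↑  │↓ ↰│↓ ↰│↓│
├─┐ │ ┌─┘ ┌─┘ ┌─┘ ╷ │ ╷ ╵ │
│ │ │↓│   │↱ ↑│↓ ↲│↑│↓│↑ ↲│
│ │ │ └───┘ ┌─┘ ┌─┤ │ └─┐ │
│ │ │↳ → → ↑│↓ ↲│ │↑│↳ ↓│ │
│ │ └─┬─────┘ ┌─┘ │ │ ╷ │ │
│ │   │↓ ← ← ↲│   │↑│ │↓│ │
│ ╵ ┌─┘ ┌─────┴─┐ ╵ │ │ │ │
│   │↓ ↲│↱ → → ↓│↱ ↑│ │↓│ │
│ ╶─┤ ╶─┤ ┌───┐ │ ╶─┼─┘ │ │
│   │↳ ↓│↑│   │↓│↑ ↰│↓ ↲│ │
│ ┌─┴─╴ │ │ ┌─┤ └─┐ ╵ ┌─┴─┤
│ │↓ ← ↲│↑│ │ │↳ ↓│↑ ↲│↱ ↓│
├─┘ ╷ ┌─┘ │ │ └─┐ └───┤ ╷ │
│↓ ↲│ │↱ ↑│ │   │↳ → ↓│↑│↓│
│ ╶─┴─┘ ┌─┘ └─┐ └─┐ ╷ ╵ │ │
│↳ → → ↑│     │   │ │↳ ↑│↓│
│ ┌─────┘ ┌─╴ ├─┐ ├─┴───┤ │
│ │       │   │ │ │     │↓│
│ ╵ ┌─────┘ ╶─┘ │ ╵ ┌─╴ ╵ │
│   │           │   │    B│
└───┴───────────┴───┴─────┘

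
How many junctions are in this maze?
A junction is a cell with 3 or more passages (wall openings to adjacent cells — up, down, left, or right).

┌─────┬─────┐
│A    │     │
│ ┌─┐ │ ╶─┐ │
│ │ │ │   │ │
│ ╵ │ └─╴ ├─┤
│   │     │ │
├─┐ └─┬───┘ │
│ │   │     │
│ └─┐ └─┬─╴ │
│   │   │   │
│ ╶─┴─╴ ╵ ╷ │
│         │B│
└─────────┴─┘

Checking each cell for number of passages:

Junctions found (3+ passages):
  (2, 1): 3 passages
  (3, 5): 3 passages
  (4, 0): 3 passages
  (4, 5): 3 passages
  (5, 3): 3 passages
Total junctions: 5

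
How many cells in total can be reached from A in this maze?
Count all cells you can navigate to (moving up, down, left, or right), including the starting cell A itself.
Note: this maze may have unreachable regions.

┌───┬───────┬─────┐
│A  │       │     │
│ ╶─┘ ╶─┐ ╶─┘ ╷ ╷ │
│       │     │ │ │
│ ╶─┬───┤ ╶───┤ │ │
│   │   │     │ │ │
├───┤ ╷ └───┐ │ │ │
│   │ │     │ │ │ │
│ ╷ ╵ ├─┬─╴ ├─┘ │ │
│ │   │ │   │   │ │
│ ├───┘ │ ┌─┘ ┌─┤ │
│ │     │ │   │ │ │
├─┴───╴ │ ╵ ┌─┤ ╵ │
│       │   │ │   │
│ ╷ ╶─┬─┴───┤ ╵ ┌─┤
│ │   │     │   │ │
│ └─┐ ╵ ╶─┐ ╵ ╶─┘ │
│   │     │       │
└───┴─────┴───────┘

Using BFS/flood-fill to find all reachable cells from A:
Maze size: 9 × 9 = 81 total cells
All cells are reachable — the maze is fully connected.
Reachable cells: 81

Reachable region (· marks reachable cells):

┌───┬───────┬─────┐
│A ·│· · · ·│· · ·│
│ ╶─┘ ╶─┐ ╶─┘ ╷ ╷ │
│· · · ·│· · ·│·│·│
│ ╶─┬───┤ ╶───┤ │ │
│· ·│· ·│· · ·│·│·│
├───┤ ╷ └───┐ │ │ │
│· ·│·│· · ·│·│·│·│
│ ╷ ╵ ├─┬─╴ ├─┘ │ │
│·│· ·│·│· ·│· ·│·│
│ ├───┘ │ ┌─┘ ┌─┤ │
│·│· · ·│·│· ·│·│·│
├─┴───╴ │ ╵ ┌─┤ ╵ │
│· · · ·│· ·│·│· ·│
│ ╷ ╶─┬─┴───┤ ╵ ┌─┤
│·│· ·│· · ·│· ·│·│
│ └─┐ ╵ ╶─┐ ╵ ╶─┘ │
│· ·│· · ·│· · · ·│
└───┴─────┴───────┘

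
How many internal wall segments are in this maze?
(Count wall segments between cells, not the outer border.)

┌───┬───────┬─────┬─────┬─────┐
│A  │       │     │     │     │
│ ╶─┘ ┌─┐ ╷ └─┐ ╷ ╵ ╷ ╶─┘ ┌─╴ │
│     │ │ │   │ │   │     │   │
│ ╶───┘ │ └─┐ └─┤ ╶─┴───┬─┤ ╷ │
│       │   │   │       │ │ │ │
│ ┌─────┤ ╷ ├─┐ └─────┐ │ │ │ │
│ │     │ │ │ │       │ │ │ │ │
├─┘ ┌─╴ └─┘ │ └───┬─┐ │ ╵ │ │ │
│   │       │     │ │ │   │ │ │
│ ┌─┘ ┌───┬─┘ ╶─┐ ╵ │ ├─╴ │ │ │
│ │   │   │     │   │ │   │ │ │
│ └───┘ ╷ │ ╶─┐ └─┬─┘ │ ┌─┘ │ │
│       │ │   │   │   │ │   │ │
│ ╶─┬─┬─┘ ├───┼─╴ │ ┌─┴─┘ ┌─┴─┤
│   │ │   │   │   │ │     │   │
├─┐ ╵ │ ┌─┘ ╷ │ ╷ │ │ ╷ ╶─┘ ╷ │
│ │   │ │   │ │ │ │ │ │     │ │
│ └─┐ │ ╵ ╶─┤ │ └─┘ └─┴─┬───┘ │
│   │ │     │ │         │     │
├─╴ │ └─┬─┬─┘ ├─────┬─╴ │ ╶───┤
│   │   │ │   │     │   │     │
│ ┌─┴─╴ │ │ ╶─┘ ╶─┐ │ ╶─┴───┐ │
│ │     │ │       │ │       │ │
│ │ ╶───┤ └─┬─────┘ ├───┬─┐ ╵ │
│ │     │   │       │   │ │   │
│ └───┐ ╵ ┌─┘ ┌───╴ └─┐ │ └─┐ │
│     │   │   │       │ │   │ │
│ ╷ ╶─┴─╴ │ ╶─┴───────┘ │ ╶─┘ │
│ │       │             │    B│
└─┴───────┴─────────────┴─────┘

Counting internal wall segments:
Total internal walls: 196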